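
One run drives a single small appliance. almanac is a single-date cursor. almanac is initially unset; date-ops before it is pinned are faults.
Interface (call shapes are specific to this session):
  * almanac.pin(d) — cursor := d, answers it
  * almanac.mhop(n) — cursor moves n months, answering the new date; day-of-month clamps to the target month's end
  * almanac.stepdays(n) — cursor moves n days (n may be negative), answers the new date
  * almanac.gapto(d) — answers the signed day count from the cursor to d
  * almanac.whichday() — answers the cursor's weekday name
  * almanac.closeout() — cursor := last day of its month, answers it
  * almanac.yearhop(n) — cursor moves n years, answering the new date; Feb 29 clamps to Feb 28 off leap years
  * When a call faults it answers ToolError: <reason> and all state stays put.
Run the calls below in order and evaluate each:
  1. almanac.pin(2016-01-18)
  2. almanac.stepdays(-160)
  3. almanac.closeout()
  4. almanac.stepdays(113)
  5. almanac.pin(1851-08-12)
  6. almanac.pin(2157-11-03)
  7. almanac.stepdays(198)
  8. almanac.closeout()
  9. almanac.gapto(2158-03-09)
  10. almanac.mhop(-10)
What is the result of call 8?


Answer: 2158-05-31

Derivation:
Step: almanac.pin[2016-01-18]
Result: 2016-01-18
Step: almanac.stepdays[-160]
Result: 2015-08-11
Step: almanac.closeout[]
Result: 2015-08-31
Step: almanac.stepdays[113]
Result: 2015-12-22
Step: almanac.pin[1851-08-12]
Result: 1851-08-12
Step: almanac.pin[2157-11-03]
Result: 2157-11-03
Step: almanac.stepdays[198]
Result: 2158-05-20
Step: almanac.closeout[]
Result: 2158-05-31
Step: almanac.gapto[2158-03-09]
Result: -83
Step: almanac.mhop[-10]
Result: 2157-07-31


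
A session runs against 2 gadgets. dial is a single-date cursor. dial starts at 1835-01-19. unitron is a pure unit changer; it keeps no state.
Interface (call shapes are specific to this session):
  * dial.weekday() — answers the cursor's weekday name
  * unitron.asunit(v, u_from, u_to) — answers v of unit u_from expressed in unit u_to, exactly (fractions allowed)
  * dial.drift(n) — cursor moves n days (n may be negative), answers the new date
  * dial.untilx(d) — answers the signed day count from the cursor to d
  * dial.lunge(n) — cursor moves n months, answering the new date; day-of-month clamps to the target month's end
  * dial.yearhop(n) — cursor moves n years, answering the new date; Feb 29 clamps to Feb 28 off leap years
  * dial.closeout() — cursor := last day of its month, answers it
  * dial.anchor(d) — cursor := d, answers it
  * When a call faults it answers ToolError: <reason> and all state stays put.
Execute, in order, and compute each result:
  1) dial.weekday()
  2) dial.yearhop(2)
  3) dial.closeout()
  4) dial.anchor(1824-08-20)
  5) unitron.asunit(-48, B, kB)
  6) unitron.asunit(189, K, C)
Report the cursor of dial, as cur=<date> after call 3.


Answer: cur=1837-01-31

Derivation:
Invoking dial.weekday(), yielding Monday.
Then dial.yearhop on n=2, yielding 1837-01-19.
I invoke dial.closeout(), → 1837-01-31.
I invoke dial.anchor on d=1824-08-20, → 1824-08-20.
I call unitron.asunit on v=-48, u_from=B, u_to=kB, and observe -6/125.
Invoking unitron.asunit on v=189, u_from=K, u_to=C, giving -1683/20.


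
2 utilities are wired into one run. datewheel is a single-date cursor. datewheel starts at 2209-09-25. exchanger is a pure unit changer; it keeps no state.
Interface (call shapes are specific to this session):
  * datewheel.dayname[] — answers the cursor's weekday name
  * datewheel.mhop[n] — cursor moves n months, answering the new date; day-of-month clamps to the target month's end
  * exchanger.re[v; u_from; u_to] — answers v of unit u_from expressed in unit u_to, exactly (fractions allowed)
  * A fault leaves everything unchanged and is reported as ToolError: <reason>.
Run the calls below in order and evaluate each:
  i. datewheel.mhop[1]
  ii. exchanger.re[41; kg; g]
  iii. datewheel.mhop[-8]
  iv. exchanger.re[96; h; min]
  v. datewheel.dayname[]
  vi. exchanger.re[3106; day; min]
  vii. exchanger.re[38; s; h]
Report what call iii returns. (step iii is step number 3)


Answer: 2209-02-25

Derivation:
Then datewheel.mhop using 1, → 2209-10-25.
Now I run exchanger.re using 41, kg, g, and see 41000.
I use datewheel.mhop using -8, and get 2209-02-25.
Next I call exchanger.re using 96, h, min, and see 5760.
Calling datewheel.dayname(), and see Saturday.
Calling exchanger.re using 3106, day, min, and observe 4472640.
I use exchanger.re using 38, s, h, which returns 19/1800.


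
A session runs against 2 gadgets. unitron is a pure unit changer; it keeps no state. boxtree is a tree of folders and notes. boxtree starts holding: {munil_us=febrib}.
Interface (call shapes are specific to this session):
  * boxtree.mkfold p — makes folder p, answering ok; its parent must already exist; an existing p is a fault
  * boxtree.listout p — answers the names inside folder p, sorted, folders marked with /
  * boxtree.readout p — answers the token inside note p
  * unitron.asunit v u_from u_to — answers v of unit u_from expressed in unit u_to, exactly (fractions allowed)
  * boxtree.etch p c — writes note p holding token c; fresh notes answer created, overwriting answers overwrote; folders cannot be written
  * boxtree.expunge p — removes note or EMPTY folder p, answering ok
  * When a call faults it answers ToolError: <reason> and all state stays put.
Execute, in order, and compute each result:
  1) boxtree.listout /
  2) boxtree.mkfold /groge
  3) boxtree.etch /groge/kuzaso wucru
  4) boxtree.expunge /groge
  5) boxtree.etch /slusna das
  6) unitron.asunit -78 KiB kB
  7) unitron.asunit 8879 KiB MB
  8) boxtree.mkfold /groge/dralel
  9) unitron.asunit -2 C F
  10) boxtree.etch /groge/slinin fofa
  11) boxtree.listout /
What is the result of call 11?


→ listout(p=/)
← [munil_us]
→ mkfold(p=/groge)
← ok
→ etch(p=/groge/kuzaso, c=wucru)
← created
→ expunge(p=/groge)
← ToolError: not empty
→ etch(p=/slusna, c=das)
← created
→ asunit(v=-78, u_from=KiB, u_to=kB)
← -9984/125
→ asunit(v=8879, u_from=KiB, u_to=MB)
← 142064/15625
→ mkfold(p=/groge/dralel)
← ok
→ asunit(v=-2, u_from=C, u_to=F)
← 142/5
→ etch(p=/groge/slinin, c=fofa)
← created
→ listout(p=/)
← [groge/, munil_us, slusna]

Answer: [groge/, munil_us, slusna]


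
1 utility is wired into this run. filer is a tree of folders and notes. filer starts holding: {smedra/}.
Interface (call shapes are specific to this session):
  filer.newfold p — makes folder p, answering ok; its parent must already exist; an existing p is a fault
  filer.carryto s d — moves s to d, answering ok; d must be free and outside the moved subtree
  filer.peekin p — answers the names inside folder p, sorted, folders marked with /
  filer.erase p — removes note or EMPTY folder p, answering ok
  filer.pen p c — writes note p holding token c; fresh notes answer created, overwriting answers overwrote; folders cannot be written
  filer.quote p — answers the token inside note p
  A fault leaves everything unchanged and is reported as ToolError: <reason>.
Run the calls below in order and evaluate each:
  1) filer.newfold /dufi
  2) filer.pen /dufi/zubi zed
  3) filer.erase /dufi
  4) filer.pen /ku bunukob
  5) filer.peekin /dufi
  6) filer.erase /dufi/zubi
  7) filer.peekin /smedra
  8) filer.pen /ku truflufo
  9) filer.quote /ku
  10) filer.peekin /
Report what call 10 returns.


[in] filer.newfold p='/dufi'
= ok
[in] filer.pen p='/dufi/zubi' c='zed'
= created
[in] filer.erase p='/dufi'
= ToolError: not empty
[in] filer.pen p='/ku' c='bunukob'
= created
[in] filer.peekin p='/dufi'
= [zubi]
[in] filer.erase p='/dufi/zubi'
= ok
[in] filer.peekin p='/smedra'
= []
[in] filer.pen p='/ku' c='truflufo'
= overwrote
[in] filer.quote p='/ku'
= truflufo
[in] filer.peekin p='/'
= [dufi/, ku, smedra/]

Answer: [dufi/, ku, smedra/]


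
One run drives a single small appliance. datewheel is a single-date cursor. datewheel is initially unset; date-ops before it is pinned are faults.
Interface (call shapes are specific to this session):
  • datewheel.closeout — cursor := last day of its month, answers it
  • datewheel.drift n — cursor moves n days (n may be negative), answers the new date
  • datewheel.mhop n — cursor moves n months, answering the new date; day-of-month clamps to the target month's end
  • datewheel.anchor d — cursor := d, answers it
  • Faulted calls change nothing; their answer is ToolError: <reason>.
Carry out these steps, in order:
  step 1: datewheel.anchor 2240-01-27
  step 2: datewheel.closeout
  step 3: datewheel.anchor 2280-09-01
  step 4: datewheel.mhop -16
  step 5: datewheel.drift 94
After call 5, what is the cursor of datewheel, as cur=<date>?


-> anchor(2240-01-27)
<- 2240-01-27
-> closeout()
<- 2240-01-31
-> anchor(2280-09-01)
<- 2280-09-01
-> mhop(-16)
<- 2279-05-01
-> drift(94)
<- 2279-08-03

Answer: cur=2279-08-03


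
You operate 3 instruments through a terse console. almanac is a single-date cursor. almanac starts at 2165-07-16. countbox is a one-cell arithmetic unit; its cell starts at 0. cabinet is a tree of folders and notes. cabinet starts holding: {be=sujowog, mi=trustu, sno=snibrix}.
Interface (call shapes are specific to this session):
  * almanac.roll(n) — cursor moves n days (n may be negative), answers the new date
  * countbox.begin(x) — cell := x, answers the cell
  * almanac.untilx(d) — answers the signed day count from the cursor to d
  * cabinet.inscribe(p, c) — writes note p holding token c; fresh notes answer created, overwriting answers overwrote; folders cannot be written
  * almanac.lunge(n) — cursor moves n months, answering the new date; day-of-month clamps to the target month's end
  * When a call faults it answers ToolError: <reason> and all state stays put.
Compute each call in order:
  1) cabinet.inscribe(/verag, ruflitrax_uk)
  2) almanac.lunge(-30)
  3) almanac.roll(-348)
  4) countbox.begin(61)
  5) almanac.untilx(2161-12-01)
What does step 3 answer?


Answer: 2162-02-02

Derivation:
>>> cabinet.inscribe p=/verag c=ruflitrax_uk
= created
>>> almanac.lunge n=-30
= 2163-01-16
>>> almanac.roll n=-348
= 2162-02-02
>>> countbox.begin x=61
= 61
>>> almanac.untilx d=2161-12-01
= -63


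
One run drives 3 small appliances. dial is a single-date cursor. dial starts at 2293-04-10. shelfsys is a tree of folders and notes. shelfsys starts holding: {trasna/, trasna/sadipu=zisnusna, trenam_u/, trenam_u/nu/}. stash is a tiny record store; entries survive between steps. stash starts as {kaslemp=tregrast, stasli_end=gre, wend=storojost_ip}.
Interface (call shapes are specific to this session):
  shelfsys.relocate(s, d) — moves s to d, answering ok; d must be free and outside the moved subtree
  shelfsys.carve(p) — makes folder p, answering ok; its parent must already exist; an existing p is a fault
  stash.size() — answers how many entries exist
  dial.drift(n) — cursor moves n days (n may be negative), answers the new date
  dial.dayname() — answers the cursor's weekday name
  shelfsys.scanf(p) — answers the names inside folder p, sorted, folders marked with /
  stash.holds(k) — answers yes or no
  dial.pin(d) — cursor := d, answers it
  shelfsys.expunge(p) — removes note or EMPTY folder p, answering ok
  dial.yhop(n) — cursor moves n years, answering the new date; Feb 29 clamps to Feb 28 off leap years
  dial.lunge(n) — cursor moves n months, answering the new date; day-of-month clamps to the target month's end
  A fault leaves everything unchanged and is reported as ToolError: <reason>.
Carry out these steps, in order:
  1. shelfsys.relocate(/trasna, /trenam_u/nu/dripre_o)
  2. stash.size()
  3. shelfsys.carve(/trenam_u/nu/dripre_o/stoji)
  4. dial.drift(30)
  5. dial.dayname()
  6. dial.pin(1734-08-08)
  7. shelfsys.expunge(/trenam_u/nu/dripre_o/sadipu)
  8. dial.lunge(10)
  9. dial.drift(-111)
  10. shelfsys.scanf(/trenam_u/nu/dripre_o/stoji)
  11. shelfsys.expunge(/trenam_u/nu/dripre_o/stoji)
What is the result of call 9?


Answer: 1735-02-17

Derivation:
# shelfsys.relocate(s→/trasna, d→/trenam_u/nu/dripre_o) => ok
# stash.size() => 3
# shelfsys.carve(p→/trenam_u/nu/dripre_o/stoji) => ok
# dial.drift(n→30) => 2293-05-10
# dial.dayname() => Wednesday
# dial.pin(d→1734-08-08) => 1734-08-08
# shelfsys.expunge(p→/trenam_u/nu/dripre_o/sadipu) => ok
# dial.lunge(n→10) => 1735-06-08
# dial.drift(n→-111) => 1735-02-17
# shelfsys.scanf(p→/trenam_u/nu/dripre_o/stoji) => []
# shelfsys.expunge(p→/trenam_u/nu/dripre_o/stoji) => ok


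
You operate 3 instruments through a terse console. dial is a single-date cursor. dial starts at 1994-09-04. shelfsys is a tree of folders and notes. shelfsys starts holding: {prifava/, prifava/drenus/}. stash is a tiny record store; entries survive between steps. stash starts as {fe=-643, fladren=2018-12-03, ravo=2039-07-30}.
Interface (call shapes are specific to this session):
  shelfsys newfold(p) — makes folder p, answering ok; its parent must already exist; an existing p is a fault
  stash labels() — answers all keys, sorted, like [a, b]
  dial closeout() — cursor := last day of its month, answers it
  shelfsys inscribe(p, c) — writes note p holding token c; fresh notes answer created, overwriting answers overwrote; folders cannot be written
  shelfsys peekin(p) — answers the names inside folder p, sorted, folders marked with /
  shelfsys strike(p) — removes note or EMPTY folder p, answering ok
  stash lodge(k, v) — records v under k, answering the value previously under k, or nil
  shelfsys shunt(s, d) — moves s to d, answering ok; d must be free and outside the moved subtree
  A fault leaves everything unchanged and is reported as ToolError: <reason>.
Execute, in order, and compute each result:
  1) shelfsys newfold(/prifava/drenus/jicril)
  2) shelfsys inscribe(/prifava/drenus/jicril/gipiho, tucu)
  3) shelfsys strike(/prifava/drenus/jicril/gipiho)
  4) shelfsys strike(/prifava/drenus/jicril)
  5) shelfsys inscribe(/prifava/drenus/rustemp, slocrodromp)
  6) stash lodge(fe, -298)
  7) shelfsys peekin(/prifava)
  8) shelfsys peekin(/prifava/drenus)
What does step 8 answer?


! 1. shelfsys newfold(p='/prifava/drenus/jicril') ~> ok
! 2. shelfsys inscribe(p='/prifava/drenus/jicril/gipiho', c='tucu') ~> created
! 3. shelfsys strike(p='/prifava/drenus/jicril/gipiho') ~> ok
! 4. shelfsys strike(p='/prifava/drenus/jicril') ~> ok
! 5. shelfsys inscribe(p='/prifava/drenus/rustemp', c='slocrodromp') ~> created
! 6. stash lodge(k='fe', v='-298') ~> -643
! 7. shelfsys peekin(p='/prifava') ~> [drenus/]
! 8. shelfsys peekin(p='/prifava/drenus') ~> [rustemp]

Answer: [rustemp]


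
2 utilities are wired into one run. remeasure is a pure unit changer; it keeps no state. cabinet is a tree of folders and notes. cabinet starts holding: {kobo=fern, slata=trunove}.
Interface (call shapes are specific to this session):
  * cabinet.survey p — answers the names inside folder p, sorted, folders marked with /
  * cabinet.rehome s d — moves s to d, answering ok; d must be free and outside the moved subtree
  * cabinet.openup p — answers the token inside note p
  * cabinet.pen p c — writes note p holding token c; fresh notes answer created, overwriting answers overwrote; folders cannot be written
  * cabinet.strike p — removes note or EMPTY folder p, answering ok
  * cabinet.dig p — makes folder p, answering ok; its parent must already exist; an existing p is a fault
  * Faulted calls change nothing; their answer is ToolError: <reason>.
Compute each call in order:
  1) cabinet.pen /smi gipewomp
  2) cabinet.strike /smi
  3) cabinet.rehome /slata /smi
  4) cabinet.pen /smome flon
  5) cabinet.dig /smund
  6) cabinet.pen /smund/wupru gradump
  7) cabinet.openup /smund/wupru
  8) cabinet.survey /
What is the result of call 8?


Next I call cabinet.pen passing p: /smi, c: gipewomp, yielding created.
I invoke cabinet.strike passing p: /smi, giving ok.
Invoking cabinet.rehome passing s: /slata, d: /smi, which returns ok.
Then cabinet.pen passing p: /smome, c: flon, and see created.
I invoke cabinet.dig passing p: /smund, and get ok.
I run cabinet.pen passing p: /smund/wupru, c: gradump, which returns created.
I run cabinet.openup passing p: /smund/wupru, and see gradump.
I use cabinet.survey passing p: /, giving [kobo, smi, smome, smund/].

Answer: [kobo, smi, smome, smund/]


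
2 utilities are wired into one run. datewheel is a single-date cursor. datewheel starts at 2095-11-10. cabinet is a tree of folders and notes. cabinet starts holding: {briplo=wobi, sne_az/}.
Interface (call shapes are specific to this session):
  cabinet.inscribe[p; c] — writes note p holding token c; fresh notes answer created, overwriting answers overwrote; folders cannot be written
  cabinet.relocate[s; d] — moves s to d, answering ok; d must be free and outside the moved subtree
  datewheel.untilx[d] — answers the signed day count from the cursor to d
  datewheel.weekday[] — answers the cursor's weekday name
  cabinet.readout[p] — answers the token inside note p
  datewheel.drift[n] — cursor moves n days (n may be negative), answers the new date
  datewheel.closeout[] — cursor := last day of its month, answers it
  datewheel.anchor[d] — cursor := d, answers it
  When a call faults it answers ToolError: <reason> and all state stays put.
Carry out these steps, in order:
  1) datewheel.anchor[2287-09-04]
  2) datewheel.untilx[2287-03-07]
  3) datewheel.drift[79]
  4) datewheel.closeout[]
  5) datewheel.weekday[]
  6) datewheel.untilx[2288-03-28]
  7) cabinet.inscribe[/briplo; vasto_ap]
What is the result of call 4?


Answer: 2287-11-30

Derivation:
// anchor(d→2287-09-04) ~> 2287-09-04
// untilx(d→2287-03-07) ~> -181
// drift(n→79) ~> 2287-11-22
// closeout() ~> 2287-11-30
// weekday() ~> Wednesday
// untilx(d→2288-03-28) ~> 119
// inscribe(p→/briplo, c→vasto_ap) ~> overwrote


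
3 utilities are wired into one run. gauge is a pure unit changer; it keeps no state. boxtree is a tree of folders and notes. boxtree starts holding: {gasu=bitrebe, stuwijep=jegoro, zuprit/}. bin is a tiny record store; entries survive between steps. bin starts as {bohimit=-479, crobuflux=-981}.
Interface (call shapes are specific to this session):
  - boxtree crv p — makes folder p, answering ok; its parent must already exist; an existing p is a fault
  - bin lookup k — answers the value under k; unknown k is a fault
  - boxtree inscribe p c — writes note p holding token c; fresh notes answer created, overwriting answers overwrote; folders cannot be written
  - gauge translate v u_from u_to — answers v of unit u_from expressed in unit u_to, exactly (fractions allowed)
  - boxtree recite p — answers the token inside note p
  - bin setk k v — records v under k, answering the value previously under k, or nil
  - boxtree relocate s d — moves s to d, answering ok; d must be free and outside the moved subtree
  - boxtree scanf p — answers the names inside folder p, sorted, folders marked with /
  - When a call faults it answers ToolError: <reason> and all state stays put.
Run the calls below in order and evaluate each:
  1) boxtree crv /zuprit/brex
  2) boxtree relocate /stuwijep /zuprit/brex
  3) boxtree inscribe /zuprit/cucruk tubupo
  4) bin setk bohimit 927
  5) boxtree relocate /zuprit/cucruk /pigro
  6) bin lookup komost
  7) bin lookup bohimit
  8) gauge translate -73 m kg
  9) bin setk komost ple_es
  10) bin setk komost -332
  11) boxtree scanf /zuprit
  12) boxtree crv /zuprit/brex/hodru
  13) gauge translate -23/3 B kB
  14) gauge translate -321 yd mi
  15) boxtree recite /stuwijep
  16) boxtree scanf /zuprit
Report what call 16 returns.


Answer: [brex/]

Derivation:
==> boxtree crv(/zuprit/brex)
<== ok
==> boxtree relocate(/stuwijep, /zuprit/brex)
<== ToolError: exists
==> boxtree inscribe(/zuprit/cucruk, tubupo)
<== created
==> bin setk(bohimit, 927)
<== -479
==> boxtree relocate(/zuprit/cucruk, /pigro)
<== ok
==> bin lookup(komost)
<== ToolError: no such key komost
==> bin lookup(bohimit)
<== 927
==> gauge translate(-73, m, kg)
<== ToolError: incompatible units
==> bin setk(komost, ple_es)
<== nil
==> bin setk(komost, -332)
<== ple_es
==> boxtree scanf(/zuprit)
<== [brex/]
==> boxtree crv(/zuprit/brex/hodru)
<== ok
==> gauge translate(-23/3, B, kB)
<== -23/3000
==> gauge translate(-321, yd, mi)
<== -321/1760
==> boxtree recite(/stuwijep)
<== jegoro
==> boxtree scanf(/zuprit)
<== [brex/]


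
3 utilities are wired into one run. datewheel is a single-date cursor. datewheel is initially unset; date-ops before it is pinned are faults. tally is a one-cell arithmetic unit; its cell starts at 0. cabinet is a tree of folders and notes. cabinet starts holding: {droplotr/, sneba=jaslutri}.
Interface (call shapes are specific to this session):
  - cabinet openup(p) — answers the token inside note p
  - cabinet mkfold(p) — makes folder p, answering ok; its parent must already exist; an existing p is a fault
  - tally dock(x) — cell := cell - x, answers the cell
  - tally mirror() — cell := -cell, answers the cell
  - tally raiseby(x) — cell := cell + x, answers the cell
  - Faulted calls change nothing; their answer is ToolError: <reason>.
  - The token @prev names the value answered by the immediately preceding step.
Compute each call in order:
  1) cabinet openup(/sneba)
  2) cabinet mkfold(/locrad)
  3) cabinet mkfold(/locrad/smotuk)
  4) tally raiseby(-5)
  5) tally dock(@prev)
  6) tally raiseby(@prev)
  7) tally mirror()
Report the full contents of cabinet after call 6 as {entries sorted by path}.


Answer: {droplotr/, locrad/, locrad/smotuk/, sneba=jaslutri}

Derivation:
>>> cabinet openup p→/sneba
  jaslutri
>>> cabinet mkfold p→/locrad
  ok
>>> cabinet mkfold p→/locrad/smotuk
  ok
>>> tally raiseby x→-5
  -5
>>> tally dock x→@prev
  0
>>> tally raiseby x→@prev
  0
>>> tally mirror
  0


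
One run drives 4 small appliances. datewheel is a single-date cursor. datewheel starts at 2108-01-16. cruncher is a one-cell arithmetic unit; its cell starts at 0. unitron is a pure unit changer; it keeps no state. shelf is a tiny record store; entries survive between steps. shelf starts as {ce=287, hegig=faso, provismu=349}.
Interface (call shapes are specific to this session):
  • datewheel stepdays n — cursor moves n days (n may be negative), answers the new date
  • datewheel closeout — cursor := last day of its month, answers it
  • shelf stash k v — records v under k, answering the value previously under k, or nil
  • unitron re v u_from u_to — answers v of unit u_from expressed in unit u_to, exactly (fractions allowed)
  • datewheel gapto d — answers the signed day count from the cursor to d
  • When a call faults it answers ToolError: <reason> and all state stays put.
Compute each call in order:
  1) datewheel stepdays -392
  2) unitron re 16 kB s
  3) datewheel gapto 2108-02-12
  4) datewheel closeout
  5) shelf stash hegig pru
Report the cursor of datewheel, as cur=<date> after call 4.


Answer: cur=2106-12-31

Derivation:
$ datewheel stepdays n→-392
[out] 2106-12-20
$ unitron re v→16 u_from→kB u_to→s
[out] ToolError: incompatible units
$ datewheel gapto d→2108-02-12
[out] 419
$ datewheel closeout
[out] 2106-12-31
$ shelf stash k→hegig v→pru
[out] faso


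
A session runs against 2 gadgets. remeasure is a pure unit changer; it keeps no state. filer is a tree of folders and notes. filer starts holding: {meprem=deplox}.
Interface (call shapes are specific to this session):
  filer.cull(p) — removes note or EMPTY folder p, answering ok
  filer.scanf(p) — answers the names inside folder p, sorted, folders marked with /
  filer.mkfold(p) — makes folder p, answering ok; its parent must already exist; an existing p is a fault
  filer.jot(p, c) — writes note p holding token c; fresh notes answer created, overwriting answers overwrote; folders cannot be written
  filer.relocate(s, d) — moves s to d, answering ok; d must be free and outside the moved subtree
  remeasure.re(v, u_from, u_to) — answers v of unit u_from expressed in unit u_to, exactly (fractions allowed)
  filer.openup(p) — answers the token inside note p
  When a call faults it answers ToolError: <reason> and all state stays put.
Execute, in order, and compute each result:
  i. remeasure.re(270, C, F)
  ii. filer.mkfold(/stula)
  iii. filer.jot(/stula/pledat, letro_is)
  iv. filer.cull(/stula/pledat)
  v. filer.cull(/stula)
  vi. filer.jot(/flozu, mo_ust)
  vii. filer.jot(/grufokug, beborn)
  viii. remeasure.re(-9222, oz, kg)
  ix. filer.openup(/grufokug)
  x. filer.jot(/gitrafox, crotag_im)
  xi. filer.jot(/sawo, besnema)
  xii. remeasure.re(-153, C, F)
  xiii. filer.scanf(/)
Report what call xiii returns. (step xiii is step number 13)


Answer: [flozu, gitrafox, grufokug, meprem, sawo]

Derivation:
;; 1. re(v=270, u_from=C, u_to=F) => 518
;; 2. mkfold(p=/stula) => ok
;; 3. jot(p=/stula/pledat, c=letro_is) => created
;; 4. cull(p=/stula/pledat) => ok
;; 5. cull(p=/stula) => ok
;; 6. jot(p=/flozu, c=mo_ust) => created
;; 7. jot(p=/grufokug, c=beborn) => created
;; 8. re(v=-9222, u_from=oz, u_to=kg) => -209151441807/800000000
;; 9. openup(p=/grufokug) => beborn
;; 10. jot(p=/gitrafox, c=crotag_im) => created
;; 11. jot(p=/sawo, c=besnema) => created
;; 12. re(v=-153, u_from=C, u_to=F) => -1217/5
;; 13. scanf(p=/) => [flozu, gitrafox, grufokug, meprem, sawo]


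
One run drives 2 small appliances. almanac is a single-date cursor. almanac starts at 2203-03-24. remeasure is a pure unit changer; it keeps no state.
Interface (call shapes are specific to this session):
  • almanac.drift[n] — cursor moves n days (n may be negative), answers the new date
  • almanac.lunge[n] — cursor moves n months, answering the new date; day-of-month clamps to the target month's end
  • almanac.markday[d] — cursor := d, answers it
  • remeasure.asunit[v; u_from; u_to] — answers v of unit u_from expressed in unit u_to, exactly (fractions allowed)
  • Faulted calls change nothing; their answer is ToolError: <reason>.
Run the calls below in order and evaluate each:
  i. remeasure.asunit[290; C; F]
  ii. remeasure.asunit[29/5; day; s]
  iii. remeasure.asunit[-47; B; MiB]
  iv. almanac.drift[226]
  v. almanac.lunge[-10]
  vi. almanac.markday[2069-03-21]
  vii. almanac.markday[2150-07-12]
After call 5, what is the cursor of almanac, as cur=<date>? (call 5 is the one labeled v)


Calling remeasure.asunit using 290, C, F, and observe 554.
I use remeasure.asunit using 29/5, day, s, and get 501120.
Calling remeasure.asunit using -47, B, MiB: -47/1048576.
Invoking almanac.drift using 226, and see 2203-11-05.
Then almanac.lunge using -10, and get 2203-01-05.
Using almanac.markday using 2069-03-21, and get 2069-03-21.
I call almanac.markday using 2150-07-12, → 2150-07-12.

Answer: cur=2203-01-05


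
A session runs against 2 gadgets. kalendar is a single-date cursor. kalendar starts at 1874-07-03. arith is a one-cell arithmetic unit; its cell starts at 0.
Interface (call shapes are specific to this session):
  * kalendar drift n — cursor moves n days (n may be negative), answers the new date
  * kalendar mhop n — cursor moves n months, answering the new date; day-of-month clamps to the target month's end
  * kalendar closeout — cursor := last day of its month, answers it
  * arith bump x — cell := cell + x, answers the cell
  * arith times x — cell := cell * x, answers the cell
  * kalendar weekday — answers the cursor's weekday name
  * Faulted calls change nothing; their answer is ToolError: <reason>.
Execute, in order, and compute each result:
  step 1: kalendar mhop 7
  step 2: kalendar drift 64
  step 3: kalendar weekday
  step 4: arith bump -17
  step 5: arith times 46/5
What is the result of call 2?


I call kalendar mhop(7), which returns 1875-02-03.
Then kalendar drift(64): 1875-04-08.
Calling kalendar weekday, and get Thursday.
I call arith bump(-17), and observe -17.
Calling arith times(46/5), — result: -782/5.

Answer: 1875-04-08


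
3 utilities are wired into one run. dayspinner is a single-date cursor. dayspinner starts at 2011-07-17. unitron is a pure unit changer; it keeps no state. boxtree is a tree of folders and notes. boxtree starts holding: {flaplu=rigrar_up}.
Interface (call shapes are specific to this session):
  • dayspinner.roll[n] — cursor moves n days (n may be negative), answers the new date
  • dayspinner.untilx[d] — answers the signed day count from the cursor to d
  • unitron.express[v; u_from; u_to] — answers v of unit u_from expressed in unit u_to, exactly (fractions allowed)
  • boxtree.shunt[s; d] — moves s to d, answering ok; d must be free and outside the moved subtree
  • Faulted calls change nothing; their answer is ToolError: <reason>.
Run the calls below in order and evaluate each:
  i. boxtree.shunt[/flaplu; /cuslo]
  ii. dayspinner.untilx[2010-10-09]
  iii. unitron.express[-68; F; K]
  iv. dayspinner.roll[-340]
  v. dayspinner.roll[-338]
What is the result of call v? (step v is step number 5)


·→ shunt(s='/flaplu', d='/cuslo')
·← ok
·→ untilx(d='2010-10-09')
·← -281
·→ express(v='-68', u_from='F', u_to='K')
·← 39167/180
·→ roll(n='-340')
·← 2010-08-11
·→ roll(n='-338')
·← 2009-09-07

Answer: 2009-09-07


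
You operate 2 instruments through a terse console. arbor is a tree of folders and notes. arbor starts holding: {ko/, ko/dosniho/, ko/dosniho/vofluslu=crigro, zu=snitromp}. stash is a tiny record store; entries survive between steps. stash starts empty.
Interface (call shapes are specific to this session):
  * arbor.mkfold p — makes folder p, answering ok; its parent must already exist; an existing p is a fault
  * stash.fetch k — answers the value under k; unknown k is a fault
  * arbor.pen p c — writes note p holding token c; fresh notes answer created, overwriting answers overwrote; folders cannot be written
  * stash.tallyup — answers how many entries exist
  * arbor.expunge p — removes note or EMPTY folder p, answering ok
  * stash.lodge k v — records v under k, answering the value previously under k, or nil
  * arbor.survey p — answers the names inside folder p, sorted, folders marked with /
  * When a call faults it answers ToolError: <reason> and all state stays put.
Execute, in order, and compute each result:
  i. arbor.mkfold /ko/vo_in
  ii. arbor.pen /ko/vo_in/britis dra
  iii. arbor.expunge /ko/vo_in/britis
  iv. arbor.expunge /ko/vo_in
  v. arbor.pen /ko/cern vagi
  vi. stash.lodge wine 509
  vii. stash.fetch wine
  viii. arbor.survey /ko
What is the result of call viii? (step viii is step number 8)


Answer: [cern, dosniho/]

Derivation:
>>> arbor.mkfold p=/ko/vo_in
  ok
>>> arbor.pen p=/ko/vo_in/britis c=dra
  created
>>> arbor.expunge p=/ko/vo_in/britis
  ok
>>> arbor.expunge p=/ko/vo_in
  ok
>>> arbor.pen p=/ko/cern c=vagi
  created
>>> stash.lodge k=wine v=509
  nil
>>> stash.fetch k=wine
  509
>>> arbor.survey p=/ko
  [cern, dosniho/]


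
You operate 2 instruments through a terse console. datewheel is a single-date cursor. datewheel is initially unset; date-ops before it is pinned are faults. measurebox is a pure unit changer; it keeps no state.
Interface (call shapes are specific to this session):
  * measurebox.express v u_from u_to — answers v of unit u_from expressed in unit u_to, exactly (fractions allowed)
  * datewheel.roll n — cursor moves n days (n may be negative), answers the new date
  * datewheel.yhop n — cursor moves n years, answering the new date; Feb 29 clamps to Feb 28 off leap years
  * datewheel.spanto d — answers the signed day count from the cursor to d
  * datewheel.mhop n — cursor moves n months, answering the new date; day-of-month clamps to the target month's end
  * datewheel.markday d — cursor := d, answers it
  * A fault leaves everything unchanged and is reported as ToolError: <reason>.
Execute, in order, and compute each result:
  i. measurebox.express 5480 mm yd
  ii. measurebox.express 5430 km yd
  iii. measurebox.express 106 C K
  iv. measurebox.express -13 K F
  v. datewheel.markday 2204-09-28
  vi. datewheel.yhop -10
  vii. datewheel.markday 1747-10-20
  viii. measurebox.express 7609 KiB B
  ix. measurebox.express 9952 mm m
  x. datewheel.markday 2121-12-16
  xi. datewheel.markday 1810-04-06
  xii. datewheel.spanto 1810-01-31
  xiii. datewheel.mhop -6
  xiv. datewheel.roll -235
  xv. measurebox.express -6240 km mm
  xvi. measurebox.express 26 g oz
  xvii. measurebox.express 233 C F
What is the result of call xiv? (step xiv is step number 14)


Answer: 1809-02-13

Derivation:
>>> measurebox.express v='5480' u_from='mm' u_to='yd'
= 6850/1143
>>> measurebox.express v='5430' u_from='km' u_to='yd'
= 2262500000/381
>>> measurebox.express v='106' u_from='C' u_to='K'
= 7583/20
>>> measurebox.express v='-13' u_from='K' u_to='F'
= -48307/100
>>> datewheel.markday d='2204-09-28'
= 2204-09-28
>>> datewheel.yhop n='-10'
= 2194-09-28
>>> datewheel.markday d='1747-10-20'
= 1747-10-20
>>> measurebox.express v='7609' u_from='KiB' u_to='B'
= 7791616
>>> measurebox.express v='9952' u_from='mm' u_to='m'
= 1244/125
>>> datewheel.markday d='2121-12-16'
= 2121-12-16
>>> datewheel.markday d='1810-04-06'
= 1810-04-06
>>> datewheel.spanto d='1810-01-31'
= -65
>>> datewheel.mhop n='-6'
= 1809-10-06
>>> datewheel.roll n='-235'
= 1809-02-13
>>> measurebox.express v='-6240' u_from='km' u_to='mm'
= -6240000000
>>> measurebox.express v='26' u_from='g' u_to='oz'
= 41600000/45359237
>>> measurebox.express v='233' u_from='C' u_to='F'
= 2257/5


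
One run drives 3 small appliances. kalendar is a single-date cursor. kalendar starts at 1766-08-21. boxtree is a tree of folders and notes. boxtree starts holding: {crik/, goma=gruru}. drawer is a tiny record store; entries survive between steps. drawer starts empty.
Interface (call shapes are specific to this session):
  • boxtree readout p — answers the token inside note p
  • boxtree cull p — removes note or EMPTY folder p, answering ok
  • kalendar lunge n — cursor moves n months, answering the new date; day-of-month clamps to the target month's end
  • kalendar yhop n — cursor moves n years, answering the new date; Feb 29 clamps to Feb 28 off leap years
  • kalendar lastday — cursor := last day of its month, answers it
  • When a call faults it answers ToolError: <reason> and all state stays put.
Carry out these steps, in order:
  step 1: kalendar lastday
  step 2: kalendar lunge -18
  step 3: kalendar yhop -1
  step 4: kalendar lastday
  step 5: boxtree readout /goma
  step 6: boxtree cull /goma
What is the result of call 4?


CALL kalendar lastday[]
RET  1766-08-31
CALL kalendar lunge[n: -18]
RET  1765-02-28
CALL kalendar yhop[n: -1]
RET  1764-02-28
CALL kalendar lastday[]
RET  1764-02-29
CALL boxtree readout[p: /goma]
RET  gruru
CALL boxtree cull[p: /goma]
RET  ok

Answer: 1764-02-29


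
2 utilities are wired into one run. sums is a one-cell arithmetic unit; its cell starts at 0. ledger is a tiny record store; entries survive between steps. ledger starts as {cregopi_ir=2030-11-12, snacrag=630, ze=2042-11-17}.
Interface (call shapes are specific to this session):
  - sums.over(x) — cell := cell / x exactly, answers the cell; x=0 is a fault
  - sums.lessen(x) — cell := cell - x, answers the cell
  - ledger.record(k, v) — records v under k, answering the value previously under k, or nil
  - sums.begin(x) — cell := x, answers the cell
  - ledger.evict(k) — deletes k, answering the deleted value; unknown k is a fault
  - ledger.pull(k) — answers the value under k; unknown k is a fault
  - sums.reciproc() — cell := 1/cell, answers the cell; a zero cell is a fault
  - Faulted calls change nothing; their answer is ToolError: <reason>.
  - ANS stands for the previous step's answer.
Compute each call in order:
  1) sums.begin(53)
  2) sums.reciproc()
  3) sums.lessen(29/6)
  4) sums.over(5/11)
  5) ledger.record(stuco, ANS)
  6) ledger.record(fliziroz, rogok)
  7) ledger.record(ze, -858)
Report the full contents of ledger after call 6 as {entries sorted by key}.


Answer: {cregopi_ir=2030-11-12, fliziroz=rogok, snacrag=630, stuco=-16841/1590, ze=2042-11-17}

Derivation:
I use begin with x=53, which returns 53.
I try reciproc(): 1/53.
Calling lessen with x=29/6, — result: -1531/318.
I try over with x=5/11, and see -16841/1590.
I try record with k=stuco, v=ANS, which returns nil.
Next I call record with k=fliziroz, v=rogok: nil.
I run record with k=ze, v=-858, — result: 2042-11-17.


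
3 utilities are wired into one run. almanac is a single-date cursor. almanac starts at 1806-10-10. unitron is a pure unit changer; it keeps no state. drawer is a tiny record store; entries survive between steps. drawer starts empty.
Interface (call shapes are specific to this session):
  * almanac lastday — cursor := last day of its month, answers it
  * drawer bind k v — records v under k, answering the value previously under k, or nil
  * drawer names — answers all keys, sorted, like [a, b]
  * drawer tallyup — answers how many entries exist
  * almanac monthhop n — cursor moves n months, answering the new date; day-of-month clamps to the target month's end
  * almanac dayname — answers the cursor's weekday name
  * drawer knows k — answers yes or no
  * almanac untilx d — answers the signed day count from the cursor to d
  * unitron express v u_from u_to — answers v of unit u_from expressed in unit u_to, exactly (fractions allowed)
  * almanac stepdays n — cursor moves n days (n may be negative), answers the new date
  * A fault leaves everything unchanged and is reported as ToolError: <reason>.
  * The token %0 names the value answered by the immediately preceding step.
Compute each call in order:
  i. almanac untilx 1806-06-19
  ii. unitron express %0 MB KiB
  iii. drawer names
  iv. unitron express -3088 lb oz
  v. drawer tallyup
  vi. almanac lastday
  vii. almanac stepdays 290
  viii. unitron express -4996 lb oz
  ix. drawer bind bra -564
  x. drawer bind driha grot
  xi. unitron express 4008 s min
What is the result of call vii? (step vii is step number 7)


==> almanac untilx(d='1806-06-19')
<== -113
==> unitron express(v='%0', u_from='MB', u_to='KiB')
<== -1765625/16
==> drawer names()
<== []
==> unitron express(v='-3088', u_from='lb', u_to='oz')
<== -49408
==> drawer tallyup()
<== 0
==> almanac lastday()
<== 1806-10-31
==> almanac stepdays(n='290')
<== 1807-08-17
==> unitron express(v='-4996', u_from='lb', u_to='oz')
<== -79936
==> drawer bind(k='bra', v='-564')
<== nil
==> drawer bind(k='driha', v='grot')
<== nil
==> unitron express(v='4008', u_from='s', u_to='min')
<== 334/5

Answer: 1807-08-17


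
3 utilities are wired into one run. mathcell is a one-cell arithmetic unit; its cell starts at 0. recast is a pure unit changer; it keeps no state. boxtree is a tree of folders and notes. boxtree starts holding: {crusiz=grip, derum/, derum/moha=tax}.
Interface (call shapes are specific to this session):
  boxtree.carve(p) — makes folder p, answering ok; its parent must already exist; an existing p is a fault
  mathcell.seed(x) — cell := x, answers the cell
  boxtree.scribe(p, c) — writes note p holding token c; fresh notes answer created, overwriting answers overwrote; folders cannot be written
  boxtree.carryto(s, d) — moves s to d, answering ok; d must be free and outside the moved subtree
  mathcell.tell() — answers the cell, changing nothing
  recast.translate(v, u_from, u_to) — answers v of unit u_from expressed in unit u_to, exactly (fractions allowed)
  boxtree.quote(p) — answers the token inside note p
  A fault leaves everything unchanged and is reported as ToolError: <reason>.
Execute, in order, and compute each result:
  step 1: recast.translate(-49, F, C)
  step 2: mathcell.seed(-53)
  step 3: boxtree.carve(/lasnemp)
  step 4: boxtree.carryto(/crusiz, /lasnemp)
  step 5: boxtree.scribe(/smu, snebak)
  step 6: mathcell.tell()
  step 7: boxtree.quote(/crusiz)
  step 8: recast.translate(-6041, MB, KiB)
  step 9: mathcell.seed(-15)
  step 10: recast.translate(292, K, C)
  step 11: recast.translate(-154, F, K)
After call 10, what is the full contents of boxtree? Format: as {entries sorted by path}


Answer: {crusiz=grip, derum/, derum/moha=tax, lasnemp/, smu=snebak}

Derivation:
$ translate v=-49 u_from=F u_to=C
  -45
$ seed x=-53
  -53
$ carve p=/lasnemp
  ok
$ carryto s=/crusiz d=/lasnemp
  ToolError: exists
$ scribe p=/smu c=snebak
  created
$ tell
  -53
$ quote p=/crusiz
  grip
$ translate v=-6041 u_from=MB u_to=KiB
  -94390625/16
$ seed x=-15
  -15
$ translate v=292 u_from=K u_to=C
  377/20
$ translate v=-154 u_from=F u_to=K
  10189/60
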